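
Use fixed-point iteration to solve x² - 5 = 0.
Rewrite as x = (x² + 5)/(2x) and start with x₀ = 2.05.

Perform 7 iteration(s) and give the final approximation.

Equation: x² - 5 = 0
Fixed-point form: x = (x² + 5)/(2x)
x₀ = 2.05

x_1 = g(2.050000) = 2.244512
x_2 = g(2.244512) = 2.236084
x_3 = g(2.236084) = 2.236068
x_4 = g(2.236068) = 2.236068
x_5 = g(2.236068) = 2.236068
x_6 = g(2.236068) = 2.236068
x_7 = g(2.236068) = 2.236068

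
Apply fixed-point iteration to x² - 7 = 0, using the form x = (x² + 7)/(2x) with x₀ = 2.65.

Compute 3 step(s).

Equation: x² - 7 = 0
Fixed-point form: x = (x² + 7)/(2x)
x₀ = 2.65

x_1 = g(2.650000) = 2.645755
x_2 = g(2.645755) = 2.645751
x_3 = g(2.645751) = 2.645751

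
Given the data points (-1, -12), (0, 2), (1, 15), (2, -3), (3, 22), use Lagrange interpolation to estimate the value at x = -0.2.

Lagrange interpolation formula:
P(x) = Σ yᵢ × Lᵢ(x)
where Lᵢ(x) = Π_{j≠i} (x - xⱼ)/(xᵢ - xⱼ)

L_0(-0.2) = (-0.2 - 0)/(-1 - 0) × (-0.2 - 1)/(-1 - 1) × (-0.2 - 2)/(-1 - 2) × (-0.2 - 3)/(-1 - 3) = 0.070400
L_1(-0.2) = (-0.2 - (-1))/(0 - (-1)) × (-0.2 - 1)/(0 - 1) × (-0.2 - 2)/(0 - 2) × (-0.2 - 3)/(0 - 3) = 1.126400
L_2(-0.2) = (-0.2 - (-1))/(1 - (-1)) × (-0.2 - 0)/(1 - 0) × (-0.2 - 2)/(1 - 2) × (-0.2 - 3)/(1 - 3) = -0.281600
L_3(-0.2) = (-0.2 - (-1))/(2 - (-1)) × (-0.2 - 0)/(2 - 0) × (-0.2 - 1)/(2 - 1) × (-0.2 - 3)/(2 - 3) = 0.102400
L_4(-0.2) = (-0.2 - (-1))/(3 - (-1)) × (-0.2 - 0)/(3 - 0) × (-0.2 - 1)/(3 - 1) × (-0.2 - 2)/(3 - 2) = -0.017600

P(-0.2) = (-12)×L_0(-0.2) + 2×L_1(-0.2) + 15×L_2(-0.2) + (-3)×L_3(-0.2) + 22×L_4(-0.2)
P(-0.2) = -3.510400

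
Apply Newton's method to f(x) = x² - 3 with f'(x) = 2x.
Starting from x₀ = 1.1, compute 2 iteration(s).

f(x) = x² - 3
f'(x) = 2x
x₀ = 1.1

Newton-Raphson formula: x_{n+1} = x_n - f(x_n)/f'(x_n)

Iteration 1:
  f(1.100000) = -1.790000
  f'(1.100000) = 2.200000
  x_1 = 1.100000 - (-1.790000)/2.200000 = 1.913636
Iteration 2:
  f(1.913636) = 0.662004
  f'(1.913636) = 3.827273
  x_2 = 1.913636 - 0.662004/3.827273 = 1.740666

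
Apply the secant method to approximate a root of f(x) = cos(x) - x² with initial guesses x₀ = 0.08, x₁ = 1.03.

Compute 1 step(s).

f(x) = cos(x) - x²
x₀ = 0.08, x₁ = 1.03

Secant formula: x_{n+1} = x_n - f(x_n)(x_n - x_{n-1})/(f(x_n) - f(x_{n-1}))

Iteration 1:
  f(0.080000) = 0.990402
  f(1.030000) = -0.546081
  x_2 = 1.030000 - (-0.546081)×(1.030000 - 0.080000)/(-0.546081 - 0.990402)
       = 0.692361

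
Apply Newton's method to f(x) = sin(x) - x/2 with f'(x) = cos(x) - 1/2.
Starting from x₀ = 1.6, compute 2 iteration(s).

f(x) = sin(x) - x/2
f'(x) = cos(x) - 1/2
x₀ = 1.6

Newton-Raphson formula: x_{n+1} = x_n - f(x_n)/f'(x_n)

Iteration 1:
  f(1.600000) = 0.199574
  f'(1.600000) = -0.529200
  x_1 = 1.600000 - 0.199574/(-0.529200) = 1.977124
Iteration 2:
  f(1.977124) = -0.069983
  f'(1.977124) = -0.895238
  x_2 = 1.977124 - (-0.069983)/(-0.895238) = 1.898951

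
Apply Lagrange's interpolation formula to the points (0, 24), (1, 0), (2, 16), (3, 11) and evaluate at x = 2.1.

Lagrange interpolation formula:
P(x) = Σ yᵢ × Lᵢ(x)
where Lᵢ(x) = Π_{j≠i} (x - xⱼ)/(xᵢ - xⱼ)

L_0(2.1) = (2.1 - 1)/(0 - 1) × (2.1 - 2)/(0 - 2) × (2.1 - 3)/(0 - 3) = 0.016500
L_1(2.1) = (2.1 - 0)/(1 - 0) × (2.1 - 2)/(1 - 2) × (2.1 - 3)/(1 - 3) = -0.094500
L_2(2.1) = (2.1 - 0)/(2 - 0) × (2.1 - 1)/(2 - 1) × (2.1 - 3)/(2 - 3) = 1.039500
L_3(2.1) = (2.1 - 0)/(3 - 0) × (2.1 - 1)/(3 - 1) × (2.1 - 2)/(3 - 2) = 0.038500

P(2.1) = 24×L_0(2.1) + 0×L_1(2.1) + 16×L_2(2.1) + 11×L_3(2.1)
P(2.1) = 17.451500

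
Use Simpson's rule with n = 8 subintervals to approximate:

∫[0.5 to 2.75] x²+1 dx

f(x) = x²+1
a = 0.5, b = 2.75, n = 8
h = (b - a)/n = 0.281250

Simpson's rule: (h/3)[f(x₀) + 4f(x₁) + 2f(x₂) + ... + f(xₙ)]

x_0 = 0.5000, f(x_0) = 1.250000, coefficient = 1
x_1 = 0.7812, f(x_1) = 1.610352, coefficient = 4
x_2 = 1.0625, f(x_2) = 2.128906, coefficient = 2
x_3 = 1.3438, f(x_3) = 2.805664, coefficient = 4
x_4 = 1.6250, f(x_4) = 3.640625, coefficient = 2
x_5 = 1.9062, f(x_5) = 4.633789, coefficient = 4
x_6 = 2.1875, f(x_6) = 5.785156, coefficient = 2
x_7 = 2.4688, f(x_7) = 7.094727, coefficient = 4
x_8 = 2.7500, f(x_8) = 8.562500, coefficient = 1

I ≈ (0.281250/3) × 97.500000 = 9.140625
Exact value: 9.140625
Error: 0.000000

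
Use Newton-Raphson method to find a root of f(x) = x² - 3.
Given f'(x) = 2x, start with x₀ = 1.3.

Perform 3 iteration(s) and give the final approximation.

f(x) = x² - 3
f'(x) = 2x
x₀ = 1.3

Newton-Raphson formula: x_{n+1} = x_n - f(x_n)/f'(x_n)

Iteration 1:
  f(1.300000) = -1.310000
  f'(1.300000) = 2.600000
  x_1 = 1.300000 - (-1.310000)/2.600000 = 1.803846
Iteration 2:
  f(1.803846) = 0.253861
  f'(1.803846) = 3.607692
  x_2 = 1.803846 - 0.253861/3.607692 = 1.733480
Iteration 3:
  f(1.733480) = 0.004951
  f'(1.733480) = 3.466959
  x_3 = 1.733480 - 0.004951/3.466959 = 1.732051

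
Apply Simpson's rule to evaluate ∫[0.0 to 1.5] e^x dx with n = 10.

f(x) = e^x
a = 0.0, b = 1.5, n = 10
h = (b - a)/n = 0.150000

Simpson's rule: (h/3)[f(x₀) + 4f(x₁) + 2f(x₂) + ... + f(xₙ)]

x_0 = 0.0000, f(x_0) = 1.000000, coefficient = 1
x_1 = 0.1500, f(x_1) = 1.161834, coefficient = 4
x_2 = 0.3000, f(x_2) = 1.349859, coefficient = 2
x_3 = 0.4500, f(x_3) = 1.568312, coefficient = 4
x_4 = 0.6000, f(x_4) = 1.822119, coefficient = 2
x_5 = 0.7500, f(x_5) = 2.117000, coefficient = 4
x_6 = 0.9000, f(x_6) = 2.459603, coefficient = 2
x_7 = 1.0500, f(x_7) = 2.857651, coefficient = 4
x_8 = 1.2000, f(x_8) = 3.320117, coefficient = 2
x_9 = 1.3500, f(x_9) = 3.857426, coefficient = 4
x_10 = 1.5000, f(x_10) = 4.481689, coefficient = 1

I ≈ (0.150000/3) × 69.633977 = 3.481699
Exact value: 3.481689
Error: 0.000010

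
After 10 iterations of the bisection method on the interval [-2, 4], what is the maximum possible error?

Bisection error bound: |error| ≤ (b-a)/2^n
|error| ≤ (4 - (-2))/2^10 = 6/2^10
|error| ≤ 0.0058593750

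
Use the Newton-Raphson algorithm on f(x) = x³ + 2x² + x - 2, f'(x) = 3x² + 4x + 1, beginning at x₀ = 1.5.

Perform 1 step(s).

f(x) = x³ + 2x² + x - 2
f'(x) = 3x² + 4x + 1
x₀ = 1.5

Newton-Raphson formula: x_{n+1} = x_n - f(x_n)/f'(x_n)

Iteration 1:
  f(1.500000) = 7.375000
  f'(1.500000) = 13.750000
  x_1 = 1.500000 - 7.375000/13.750000 = 0.963636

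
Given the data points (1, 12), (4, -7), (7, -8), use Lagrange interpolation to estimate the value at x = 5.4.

Lagrange interpolation formula:
P(x) = Σ yᵢ × Lᵢ(x)
where Lᵢ(x) = Π_{j≠i} (x - xⱼ)/(xᵢ - xⱼ)

L_0(5.4) = (5.4 - 4)/(1 - 4) × (5.4 - 7)/(1 - 7) = -0.124444
L_1(5.4) = (5.4 - 1)/(4 - 1) × (5.4 - 7)/(4 - 7) = 0.782222
L_2(5.4) = (5.4 - 1)/(7 - 1) × (5.4 - 4)/(7 - 4) = 0.342222

P(5.4) = 12×L_0(5.4) + (-7)×L_1(5.4) + (-8)×L_2(5.4)
P(5.4) = -9.706667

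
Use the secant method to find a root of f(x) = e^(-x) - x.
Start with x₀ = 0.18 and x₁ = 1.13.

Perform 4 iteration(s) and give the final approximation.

f(x) = e^(-x) - x
x₀ = 0.18, x₁ = 1.13

Secant formula: x_{n+1} = x_n - f(x_n)(x_n - x_{n-1})/(f(x_n) - f(x_{n-1}))

Iteration 1:
  f(0.180000) = 0.655270
  f(1.130000) = -0.806967
  x_2 = 1.130000 - (-0.806967)×(1.130000 - 0.180000)/(-0.806967 - 0.655270)
       = 0.605722
Iteration 2:
  f(1.130000) = -0.806967
  f(0.605722) = -0.060042
  x_3 = 0.605722 - (-0.060042)×(0.605722 - 1.130000)/(-0.060042 - (-0.806967))
       = 0.563578
Iteration 3:
  f(0.605722) = -0.060042
  f(0.563578) = 0.005591
  x_4 = 0.563578 - 0.005591×(0.563578 - 0.605722)/(0.005591 - (-0.060042))
       = 0.567168
Iteration 4:
  f(0.563578) = 0.005591
  f(0.567168) = -0.000039
  x_5 = 0.567168 - (-0.000039)×(0.567168 - 0.563578)/(-0.000039 - 0.005591)
       = 0.567143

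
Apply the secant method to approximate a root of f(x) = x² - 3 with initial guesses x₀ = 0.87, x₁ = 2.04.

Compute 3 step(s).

f(x) = x² - 3
x₀ = 0.87, x₁ = 2.04

Secant formula: x_{n+1} = x_n - f(x_n)(x_n - x_{n-1})/(f(x_n) - f(x_{n-1}))

Iteration 1:
  f(0.870000) = -2.243100
  f(2.040000) = 1.161600
  x_2 = 2.040000 - 1.161600×(2.040000 - 0.870000)/(1.161600 - (-2.243100))
       = 1.640825
Iteration 2:
  f(2.040000) = 1.161600
  f(1.640825) = -0.307694
  x_3 = 1.640825 - (-0.307694)×(1.640825 - 2.040000)/(-0.307694 - 1.161600)
       = 1.724419
Iteration 3:
  f(1.640825) = -0.307694
  f(1.724419) = -0.026381
  x_4 = 1.724419 - (-0.026381)×(1.724419 - 1.640825)/(-0.026381 - (-0.307694))
       = 1.732258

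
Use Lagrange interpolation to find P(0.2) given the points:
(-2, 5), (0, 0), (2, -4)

Lagrange interpolation formula:
P(x) = Σ yᵢ × Lᵢ(x)
where Lᵢ(x) = Π_{j≠i} (x - xⱼ)/(xᵢ - xⱼ)

L_0(0.2) = (0.2 - 0)/(-2 - 0) × (0.2 - 2)/(-2 - 2) = -0.045000
L_1(0.2) = (0.2 - (-2))/(0 - (-2)) × (0.2 - 2)/(0 - 2) = 0.990000
L_2(0.2) = (0.2 - (-2))/(2 - (-2)) × (0.2 - 0)/(2 - 0) = 0.055000

P(0.2) = 5×L_0(0.2) + 0×L_1(0.2) + (-4)×L_2(0.2)
P(0.2) = -0.445000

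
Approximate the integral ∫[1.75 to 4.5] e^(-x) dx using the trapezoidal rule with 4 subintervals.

f(x) = e^(-x)
a = 1.75, b = 4.5, n = 4
h = (b - a)/n = 0.687500

Trapezoidal rule: (h/2)[f(x₀) + 2f(x₁) + 2f(x₂) + ... + f(xₙ)]

x_0 = 1.7500, f(x_0) = 0.173774, coefficient = 1
x_1 = 2.4375, f(x_1) = 0.087379, coefficient = 2
x_2 = 3.1250, f(x_2) = 0.043937, coefficient = 2
x_3 = 3.8125, f(x_3) = 0.022093, coefficient = 2
x_4 = 4.5000, f(x_4) = 0.011109, coefficient = 1

I ≈ (0.687500/2) × 0.491701 = 0.169022
Exact value: 0.162665
Error: 0.006357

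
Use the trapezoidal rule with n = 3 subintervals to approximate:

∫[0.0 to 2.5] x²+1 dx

f(x) = x²+1
a = 0.0, b = 2.5, n = 3
h = (b - a)/n = 0.833333

Trapezoidal rule: (h/2)[f(x₀) + 2f(x₁) + 2f(x₂) + ... + f(xₙ)]

x_0 = 0.0000, f(x_0) = 1.000000, coefficient = 1
x_1 = 0.8333, f(x_1) = 1.694444, coefficient = 2
x_2 = 1.6667, f(x_2) = 3.777778, coefficient = 2
x_3 = 2.5000, f(x_3) = 7.250000, coefficient = 1

I ≈ (0.833333/2) × 19.194444 = 7.997685
Exact value: 7.708333
Error: 0.289352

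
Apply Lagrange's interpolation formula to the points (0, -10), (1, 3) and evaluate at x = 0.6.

Lagrange interpolation formula:
P(x) = Σ yᵢ × Lᵢ(x)
where Lᵢ(x) = Π_{j≠i} (x - xⱼ)/(xᵢ - xⱼ)

L_0(0.6) = (0.6 - 1)/(0 - 1) = 0.400000
L_1(0.6) = (0.6 - 0)/(1 - 0) = 0.600000

P(0.6) = (-10)×L_0(0.6) + 3×L_1(0.6)
P(0.6) = -2.200000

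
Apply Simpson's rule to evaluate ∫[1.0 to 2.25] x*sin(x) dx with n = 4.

f(x) = x*sin(x)
a = 1.0, b = 2.25, n = 4
h = (b - a)/n = 0.312500

Simpson's rule: (h/3)[f(x₀) + 4f(x₁) + 2f(x₂) + ... + f(xₙ)]

x_0 = 1.0000, f(x_0) = 0.841471, coefficient = 1
x_1 = 1.3125, f(x_1) = 1.268960, coefficient = 4
x_2 = 1.6250, f(x_2) = 1.622613, coefficient = 2
x_3 = 1.9375, f(x_3) = 1.808684, coefficient = 4
x_4 = 2.2500, f(x_4) = 1.750665, coefficient = 1

I ≈ (0.312500/3) × 18.147938 = 1.890410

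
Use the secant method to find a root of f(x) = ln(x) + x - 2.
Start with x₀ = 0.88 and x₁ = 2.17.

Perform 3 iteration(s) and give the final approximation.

f(x) = ln(x) + x - 2
x₀ = 0.88, x₁ = 2.17

Secant formula: x_{n+1} = x_n - f(x_n)(x_n - x_{n-1})/(f(x_n) - f(x_{n-1}))

Iteration 1:
  f(0.880000) = -1.247833
  f(2.170000) = 0.944727
  x_2 = 2.170000 - 0.944727×(2.170000 - 0.880000)/(0.944727 - (-1.247833))
       = 1.614167
Iteration 2:
  f(2.170000) = 0.944727
  f(1.614167) = 0.092986
  x_3 = 1.614167 - 0.092986×(1.614167 - 2.170000)/(0.092986 - 0.944727)
       = 1.553486
Iteration 3:
  f(1.614167) = 0.092986
  f(1.553486) = -0.006013
  x_4 = 1.553486 - (-0.006013)×(1.553486 - 1.614167)/(-0.006013 - 0.092986)
       = 1.557171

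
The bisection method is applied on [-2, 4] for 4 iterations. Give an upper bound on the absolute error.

Bisection error bound: |error| ≤ (b-a)/2^n
|error| ≤ (4 - (-2))/2^4 = 6/2^4
|error| ≤ 0.3750000000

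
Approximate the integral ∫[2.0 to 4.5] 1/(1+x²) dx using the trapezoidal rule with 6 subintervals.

f(x) = 1/(1+x²)
a = 2.0, b = 4.5, n = 6
h = (b - a)/n = 0.416667

Trapezoidal rule: (h/2)[f(x₀) + 2f(x₁) + 2f(x₂) + ... + f(xₙ)]

x_0 = 2.0000, f(x_0) = 0.200000, coefficient = 1
x_1 = 2.4167, f(x_1) = 0.146193, coefficient = 2
x_2 = 2.8333, f(x_2) = 0.110769, coefficient = 2
x_3 = 3.2500, f(x_3) = 0.086486, coefficient = 2
x_4 = 3.6667, f(x_4) = 0.069231, coefficient = 2
x_5 = 4.0833, f(x_5) = 0.056582, coefficient = 2
x_6 = 4.5000, f(x_6) = 0.047059, coefficient = 1

I ≈ (0.416667/2) × 1.185581 = 0.246996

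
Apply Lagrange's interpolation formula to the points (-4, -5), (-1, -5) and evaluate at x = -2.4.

Lagrange interpolation formula:
P(x) = Σ yᵢ × Lᵢ(x)
where Lᵢ(x) = Π_{j≠i} (x - xⱼ)/(xᵢ - xⱼ)

L_0(-2.4) = (-2.4 - (-1))/(-4 - (-1)) = 0.466667
L_1(-2.4) = (-2.4 - (-4))/(-1 - (-4)) = 0.533333

P(-2.4) = (-5)×L_0(-2.4) + (-5)×L_1(-2.4)
P(-2.4) = -5.000000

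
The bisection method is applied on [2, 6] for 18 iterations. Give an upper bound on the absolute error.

Bisection error bound: |error| ≤ (b-a)/2^n
|error| ≤ (6 - 2)/2^18 = 4/2^18
|error| ≤ 0.0000152588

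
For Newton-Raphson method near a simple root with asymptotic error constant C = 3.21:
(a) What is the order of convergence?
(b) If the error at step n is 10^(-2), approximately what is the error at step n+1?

(a) Newton-Raphson has quadratic (order 2) convergence near simple roots.
    This means |e_{n+1}| ≈ C|e_n|².

(b) With |e_n| = 10^(-2) and C = 3.21:
    |e_{n+1}| ≈ 3.21 × (10^(-2))² = 3.21 × 10^(-4)

(a) 2 (quadratic); (b) |e_{n+1}| ≈ 3.210e-04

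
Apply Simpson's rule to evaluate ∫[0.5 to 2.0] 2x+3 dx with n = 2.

f(x) = 2x+3
a = 0.5, b = 2.0, n = 2
h = (b - a)/n = 0.750000

Simpson's rule: (h/3)[f(x₀) + 4f(x₁) + 2f(x₂) + ... + f(xₙ)]

x_0 = 0.5000, f(x_0) = 4.000000, coefficient = 1
x_1 = 1.2500, f(x_1) = 5.500000, coefficient = 4
x_2 = 2.0000, f(x_2) = 7.000000, coefficient = 1

I ≈ (0.750000/3) × 33.000000 = 8.250000
Exact value: 8.250000
Error: 0.000000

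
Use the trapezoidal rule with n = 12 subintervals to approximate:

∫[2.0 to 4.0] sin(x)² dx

f(x) = sin(x)²
a = 2.0, b = 4.0, n = 12
h = (b - a)/n = 0.166667

Trapezoidal rule: (h/2)[f(x₀) + 2f(x₁) + 2f(x₂) + ... + f(xₙ)]

x_0 = 2.0000, f(x_0) = 0.826822, coefficient = 1
x_1 = 2.1667, f(x_1) = 0.685022, coefficient = 2
x_2 = 2.3333, f(x_2) = 0.522853, coefficient = 2
x_3 = 2.5000, f(x_3) = 0.358169, coefficient = 2
x_4 = 2.6667, f(x_4) = 0.209098, coefficient = 2
x_5 = 2.8333, f(x_5) = 0.092052, coefficient = 2
x_6 = 3.0000, f(x_6) = 0.019915, coefficient = 2
x_7 = 3.1667, f(x_7) = 0.000629, coefficient = 2
x_8 = 3.3333, f(x_8) = 0.036316, coefficient = 2
x_9 = 3.5000, f(x_9) = 0.123049, coefficient = 2
x_10 = 3.6667, f(x_10) = 0.251279, coefficient = 2
x_11 = 3.8333, f(x_11) = 0.406889, coefficient = 2
x_12 = 4.0000, f(x_12) = 0.572750, coefficient = 1

I ≈ (0.166667/2) × 6.810112 = 0.567509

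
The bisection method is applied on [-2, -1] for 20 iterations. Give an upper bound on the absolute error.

Bisection error bound: |error| ≤ (b-a)/2^n
|error| ≤ (-1 - (-2))/2^20 = 1/2^20
|error| ≤ 0.0000009537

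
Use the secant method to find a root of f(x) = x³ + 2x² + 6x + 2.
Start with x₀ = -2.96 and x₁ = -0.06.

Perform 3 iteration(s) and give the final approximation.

f(x) = x³ + 2x² + 6x + 2
x₀ = -2.96, x₁ = -0.06

Secant formula: x_{n+1} = x_n - f(x_n)(x_n - x_{n-1})/(f(x_n) - f(x_{n-1}))

Iteration 1:
  f(-2.960000) = -24.171136
  f(-0.060000) = 1.646984
  x_2 = -0.060000 - 1.646984×(-0.060000 - (-2.960000))/(1.646984 - (-24.171136))
       = -0.244996
Iteration 2:
  f(-0.060000) = 1.646984
  f(-0.244996) = 0.635364
  x_3 = -0.244996 - 0.635364×(-0.244996 - (-0.060000))/(0.635364 - 1.646984)
       = -0.361186
Iteration 3:
  f(-0.244996) = 0.635364
  f(-0.361186) = 0.046677
  x_4 = -0.361186 - 0.046677×(-0.361186 - (-0.244996))/(0.046677 - 0.635364)
       = -0.370398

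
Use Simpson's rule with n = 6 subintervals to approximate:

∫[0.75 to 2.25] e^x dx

f(x) = e^x
a = 0.75, b = 2.25, n = 6
h = (b - a)/n = 0.250000

Simpson's rule: (h/3)[f(x₀) + 4f(x₁) + 2f(x₂) + ... + f(xₙ)]

x_0 = 0.7500, f(x_0) = 2.117000, coefficient = 1
x_1 = 1.0000, f(x_1) = 2.718282, coefficient = 4
x_2 = 1.2500, f(x_2) = 3.490343, coefficient = 2
x_3 = 1.5000, f(x_3) = 4.481689, coefficient = 4
x_4 = 1.7500, f(x_4) = 5.754603, coefficient = 2
x_5 = 2.0000, f(x_5) = 7.389056, coefficient = 4
x_6 = 2.2500, f(x_6) = 9.487736, coefficient = 1

I ≈ (0.250000/3) × 88.450735 = 7.370895
Exact value: 7.370736
Error: 0.000159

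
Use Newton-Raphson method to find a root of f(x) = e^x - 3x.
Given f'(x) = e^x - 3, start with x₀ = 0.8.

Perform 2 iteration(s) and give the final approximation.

f(x) = e^x - 3x
f'(x) = e^x - 3
x₀ = 0.8

Newton-Raphson formula: x_{n+1} = x_n - f(x_n)/f'(x_n)

Iteration 1:
  f(0.800000) = -0.174459
  f'(0.800000) = -0.774459
  x_1 = 0.800000 - (-0.174459)/(-0.774459) = 0.574734
Iteration 2:
  f(0.574734) = 0.052456
  f'(0.574734) = -1.223342
  x_2 = 0.574734 - 0.052456/(-1.223342) = 0.617613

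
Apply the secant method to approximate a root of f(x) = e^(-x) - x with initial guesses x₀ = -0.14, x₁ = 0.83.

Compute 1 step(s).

f(x) = e^(-x) - x
x₀ = -0.14, x₁ = 0.83

Secant formula: x_{n+1} = x_n - f(x_n)(x_n - x_{n-1})/(f(x_n) - f(x_{n-1}))

Iteration 1:
  f(-0.140000) = 1.290274
  f(0.830000) = -0.393951
  x_2 = 0.830000 - (-0.393951)×(0.830000 - (-0.140000))/(-0.393951 - 1.290274)
       = 0.603111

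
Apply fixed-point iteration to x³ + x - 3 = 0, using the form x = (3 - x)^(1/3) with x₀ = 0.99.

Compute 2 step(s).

Equation: x³ + x - 3 = 0
Fixed-point form: x = (3 - x)^(1/3)
x₀ = 0.99

x_1 = g(0.990000) = 1.262017
x_2 = g(1.262017) = 1.202306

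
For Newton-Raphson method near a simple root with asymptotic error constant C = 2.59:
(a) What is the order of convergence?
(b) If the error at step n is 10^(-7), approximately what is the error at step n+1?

(a) Newton-Raphson has quadratic (order 2) convergence near simple roots.
    This means |e_{n+1}| ≈ C|e_n|².

(b) With |e_n| = 10^(-7) and C = 2.59:
    |e_{n+1}| ≈ 2.59 × (10^(-7))² = 2.59 × 10^(-14)

(a) 2 (quadratic); (b) |e_{n+1}| ≈ 2.590e-14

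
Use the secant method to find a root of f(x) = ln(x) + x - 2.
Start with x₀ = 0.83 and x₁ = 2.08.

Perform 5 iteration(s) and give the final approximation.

f(x) = ln(x) + x - 2
x₀ = 0.83, x₁ = 2.08

Secant formula: x_{n+1} = x_n - f(x_n)(x_n - x_{n-1})/(f(x_n) - f(x_{n-1}))

Iteration 1:
  f(0.830000) = -1.356330
  f(2.080000) = 0.812368
  x_2 = 2.080000 - 0.812368×(2.080000 - 0.830000)/(0.812368 - (-1.356330))
       = 1.611765
Iteration 2:
  f(2.080000) = 0.812368
  f(1.611765) = 0.089095
  x_3 = 1.611765 - 0.089095×(1.611765 - 2.080000)/(0.089095 - 0.812368)
       = 1.554086
Iteration 3:
  f(1.611765) = 0.089095
  f(1.554086) = -0.005026
  x_4 = 1.554086 - (-0.005026)×(1.554086 - 1.611765)/(-0.005026 - 0.089095)
       = 1.557166
Iteration 4:
  f(1.554086) = -0.005026
  f(1.557166) = 0.000034
  x_5 = 1.557166 - 0.000034×(1.557166 - 1.554086)/(0.000034 - (-0.005026))
       = 1.557146
Iteration 5:
  f(1.557166) = 0.000034
  f(1.557146) = 0.000000
  x_6 = 1.557146 - 0.000000×(1.557146 - 1.557166)/(0.000000 - 0.000034)
       = 1.557146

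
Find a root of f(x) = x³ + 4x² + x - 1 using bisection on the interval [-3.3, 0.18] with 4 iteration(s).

f(x) = x³ + 4x² + x - 1
Initial interval: [-3.3, 0.18]

Iteration 1:
  c_1 = (-3.300000 + 0.180000)/2 = -1.560000
  f(c_1) = f(-1.560000) = 3.377984
  f(a) × f(c) ≥ 0, new interval: [-1.560000, 0.180000]
Iteration 2:
  c_2 = (-1.560000 + 0.180000)/2 = -0.690000
  f(c_2) = f(-0.690000) = -0.114109
  f(a) × f(c) < 0, new interval: [-1.560000, -0.690000]
Iteration 3:
  c_3 = (-1.560000 + (-0.690000))/2 = -1.125000
  f(c_3) = f(-1.125000) = 1.513672
  f(a) × f(c) ≥ 0, new interval: [-1.125000, -0.690000]
Iteration 4:
  c_4 = (-1.125000 + (-0.690000))/2 = -0.907500
  f(c_4) = f(-0.907500) = 0.639348
  f(a) × f(c) ≥ 0, new interval: [-0.907500, -0.690000]

After 4 iteration(s), the approximation is c_4 = -0.907500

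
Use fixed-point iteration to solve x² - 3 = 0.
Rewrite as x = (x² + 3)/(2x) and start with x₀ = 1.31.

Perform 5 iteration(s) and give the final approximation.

Equation: x² - 3 = 0
Fixed-point form: x = (x² + 3)/(2x)
x₀ = 1.31

x_1 = g(1.310000) = 1.800038
x_2 = g(1.800038) = 1.733335
x_3 = g(1.733335) = 1.732051
x_4 = g(1.732051) = 1.732051
x_5 = g(1.732051) = 1.732051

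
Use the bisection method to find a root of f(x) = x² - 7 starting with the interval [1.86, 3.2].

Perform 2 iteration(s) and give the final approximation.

f(x) = x² - 7
Initial interval: [1.86, 3.2]

Iteration 1:
  c_1 = (1.860000 + 3.200000)/2 = 2.530000
  f(c_1) = f(2.530000) = -0.599100
  f(a) × f(c) ≥ 0, new interval: [2.530000, 3.200000]
Iteration 2:
  c_2 = (2.530000 + 3.200000)/2 = 2.865000
  f(c_2) = f(2.865000) = 1.208225
  f(a) × f(c) < 0, new interval: [2.530000, 2.865000]

After 2 iteration(s), the approximation is c_2 = 2.865000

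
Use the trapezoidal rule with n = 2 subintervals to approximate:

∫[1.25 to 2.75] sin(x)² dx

f(x) = sin(x)²
a = 1.25, b = 2.75, n = 2
h = (b - a)/n = 0.750000

Trapezoidal rule: (h/2)[f(x₀) + 2f(x₁) + 2f(x₂) + ... + f(xₙ)]

x_0 = 1.2500, f(x_0) = 0.900572, coefficient = 1
x_1 = 2.0000, f(x_1) = 0.826822, coefficient = 2
x_2 = 2.7500, f(x_2) = 0.145665, coefficient = 1

I ≈ (0.750000/2) × 2.699881 = 1.012455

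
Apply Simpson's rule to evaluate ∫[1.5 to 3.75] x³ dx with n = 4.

f(x) = x³
a = 1.5, b = 3.75, n = 4
h = (b - a)/n = 0.562500

Simpson's rule: (h/3)[f(x₀) + 4f(x₁) + 2f(x₂) + ... + f(xₙ)]

x_0 = 1.5000, f(x_0) = 3.375000, coefficient = 1
x_1 = 2.0625, f(x_1) = 8.773682, coefficient = 4
x_2 = 2.6250, f(x_2) = 18.087891, coefficient = 2
x_3 = 3.1875, f(x_3) = 32.385498, coefficient = 4
x_4 = 3.7500, f(x_4) = 52.734375, coefficient = 1

I ≈ (0.562500/3) × 256.921875 = 48.172852
Exact value: 48.172852
Error: 0.000000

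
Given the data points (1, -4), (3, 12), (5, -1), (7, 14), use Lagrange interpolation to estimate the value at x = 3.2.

Lagrange interpolation formula:
P(x) = Σ yᵢ × Lᵢ(x)
where Lᵢ(x) = Π_{j≠i} (x - xⱼ)/(xᵢ - xⱼ)

L_0(3.2) = (3.2 - 3)/(1 - 3) × (3.2 - 5)/(1 - 5) × (3.2 - 7)/(1 - 7) = -0.028500
L_1(3.2) = (3.2 - 1)/(3 - 1) × (3.2 - 5)/(3 - 5) × (3.2 - 7)/(3 - 7) = 0.940500
L_2(3.2) = (3.2 - 1)/(5 - 1) × (3.2 - 3)/(5 - 3) × (3.2 - 7)/(5 - 7) = 0.104500
L_3(3.2) = (3.2 - 1)/(7 - 1) × (3.2 - 3)/(7 - 3) × (3.2 - 5)/(7 - 5) = -0.016500

P(3.2) = (-4)×L_0(3.2) + 12×L_1(3.2) + (-1)×L_2(3.2) + 14×L_3(3.2)
P(3.2) = 11.064500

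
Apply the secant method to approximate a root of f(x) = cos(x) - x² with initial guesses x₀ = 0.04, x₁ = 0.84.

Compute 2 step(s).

f(x) = cos(x) - x²
x₀ = 0.04, x₁ = 0.84

Secant formula: x_{n+1} = x_n - f(x_n)(x_n - x_{n-1})/(f(x_n) - f(x_{n-1}))

Iteration 1:
  f(0.040000) = 0.997600
  f(0.840000) = -0.038137
  x_2 = 0.840000 - (-0.038137)×(0.840000 - 0.040000)/(-0.038137 - 0.997600)
       = 0.810543
Iteration 2:
  f(0.840000) = -0.038137
  f(0.810543) = 0.032125
  x_3 = 0.810543 - 0.032125×(0.810543 - 0.840000)/(0.032125 - (-0.038137))
       = 0.824011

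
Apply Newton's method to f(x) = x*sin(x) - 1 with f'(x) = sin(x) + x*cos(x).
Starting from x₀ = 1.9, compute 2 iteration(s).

f(x) = x*sin(x) - 1
f'(x) = sin(x) + x*cos(x)
x₀ = 1.9

Newton-Raphson formula: x_{n+1} = x_n - f(x_n)/f'(x_n)

Iteration 1:
  f(1.900000) = 0.797970
  f'(1.900000) = 0.332050
  x_1 = 1.900000 - 0.797970/0.332050 = -0.503163
Iteration 2:
  f(-0.503163) = -0.757375
  f'(-0.503163) = -0.923001
  x_2 = -0.503163 - (-0.757375)/(-0.923001) = -1.323720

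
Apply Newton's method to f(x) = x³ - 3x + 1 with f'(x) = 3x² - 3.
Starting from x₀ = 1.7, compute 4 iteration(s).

f(x) = x³ - 3x + 1
f'(x) = 3x² - 3
x₀ = 1.7

Newton-Raphson formula: x_{n+1} = x_n - f(x_n)/f'(x_n)

Iteration 1:
  f(1.700000) = 0.813000
  f'(1.700000) = 5.670000
  x_1 = 1.700000 - 0.813000/5.670000 = 1.556614
Iteration 2:
  f(1.556614) = 0.101906
  f'(1.556614) = 4.269139
  x_2 = 1.556614 - 0.101906/4.269139 = 1.532743
Iteration 3:
  f(1.532743) = 0.002647
  f'(1.532743) = 4.047907
  x_3 = 1.532743 - 0.002647/4.047907 = 1.532089
Iteration 4:
  f(1.532089) = 0.000002
  f'(1.532089) = 4.041894
  x_4 = 1.532089 - 0.000002/4.041894 = 1.532089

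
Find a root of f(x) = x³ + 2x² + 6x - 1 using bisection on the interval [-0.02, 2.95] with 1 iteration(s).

f(x) = x³ + 2x² + 6x - 1
Initial interval: [-0.02, 2.95]

Iteration 1:
  c_1 = (-0.020000 + 2.950000)/2 = 1.465000
  f(c_1) = f(1.465000) = 15.226670
  f(a) × f(c) < 0, new interval: [-0.020000, 1.465000]

After 1 iteration(s), the approximation is c_1 = 1.465000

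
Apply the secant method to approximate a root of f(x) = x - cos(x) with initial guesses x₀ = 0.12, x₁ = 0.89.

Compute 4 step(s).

f(x) = x - cos(x)
x₀ = 0.12, x₁ = 0.89

Secant formula: x_{n+1} = x_n - f(x_n)(x_n - x_{n-1})/(f(x_n) - f(x_{n-1}))

Iteration 1:
  f(0.120000) = -0.872809
  f(0.890000) = 0.260588
  x_2 = 0.890000 - 0.260588×(0.890000 - 0.120000)/(0.260588 - (-0.872809))
       = 0.712963
Iteration 2:
  f(0.890000) = 0.260588
  f(0.712963) = -0.043464
  x_3 = 0.712963 - (-0.043464)×(0.712963 - 0.890000)/(-0.043464 - 0.260588)
       = 0.738270
Iteration 3:
  f(0.712963) = -0.043464
  f(0.738270) = -0.001363
  x_4 = 0.738270 - (-0.001363)×(0.738270 - 0.712963)/(-0.001363 - (-0.043464))
       = 0.739090
Iteration 4:
  f(0.738270) = -0.001363
  f(0.739090) = 0.000008
  x_5 = 0.739090 - 0.000008×(0.739090 - 0.738270)/(0.000008 - (-0.001363))
       = 0.739085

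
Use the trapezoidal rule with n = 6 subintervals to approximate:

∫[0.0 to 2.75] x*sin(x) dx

f(x) = x*sin(x)
a = 0.0, b = 2.75, n = 6
h = (b - a)/n = 0.458333

Trapezoidal rule: (h/2)[f(x₀) + 2f(x₁) + 2f(x₂) + ... + f(xₙ)]

x_0 = 0.0000, f(x_0) = 0.000000, coefficient = 1
x_1 = 0.4583, f(x_1) = 0.202791, coefficient = 2
x_2 = 0.9167, f(x_2) = 0.727446, coefficient = 2
x_3 = 1.3750, f(x_3) = 1.348728, coefficient = 2
x_4 = 1.8333, f(x_4) = 1.770514, coefficient = 2
x_5 = 2.2917, f(x_5) = 1.721572, coefficient = 2
x_6 = 2.7500, f(x_6) = 1.049568, coefficient = 1

I ≈ (0.458333/2) × 12.591671 = 2.885591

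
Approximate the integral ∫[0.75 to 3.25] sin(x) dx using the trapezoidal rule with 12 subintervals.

f(x) = sin(x)
a = 0.75, b = 3.25, n = 12
h = (b - a)/n = 0.208333

Trapezoidal rule: (h/2)[f(x₀) + 2f(x₁) + 2f(x₂) + ... + f(xₙ)]

x_0 = 0.7500, f(x_0) = 0.681639, coefficient = 1
x_1 = 0.9583, f(x_1) = 0.818235, coefficient = 2
x_2 = 1.1667, f(x_2) = 0.919445, coefficient = 2
x_3 = 1.3750, f(x_3) = 0.980893, coefficient = 2
x_4 = 1.5833, f(x_4) = 0.999921, coefficient = 2
x_5 = 1.7917, f(x_5) = 0.975707, coefficient = 2
x_6 = 2.0000, f(x_6) = 0.909297, coefficient = 2
x_7 = 2.2083, f(x_7) = 0.803564, coefficient = 2
x_8 = 2.4167, f(x_8) = 0.663080, coefficient = 2
x_9 = 2.6250, f(x_9) = 0.493920, coefficient = 2
x_10 = 2.8333, f(x_10) = 0.303400, coefficient = 2
x_11 = 3.0417, f(x_11) = 0.099760, coefficient = 2
x_12 = 3.2500, f(x_12) = -0.108195, coefficient = 1

I ≈ (0.208333/2) × 16.507890 = 1.719572
Exact value: 1.725819
Error: 0.006247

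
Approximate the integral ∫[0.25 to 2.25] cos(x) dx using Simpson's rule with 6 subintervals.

f(x) = cos(x)
a = 0.25, b = 2.25, n = 6
h = (b - a)/n = 0.333333

Simpson's rule: (h/3)[f(x₀) + 4f(x₁) + 2f(x₂) + ... + f(xₙ)]

x_0 = 0.2500, f(x_0) = 0.968912, coefficient = 1
x_1 = 0.5833, f(x_1) = 0.834631, coefficient = 4
x_2 = 0.9167, f(x_2) = 0.608469, coefficient = 2
x_3 = 1.2500, f(x_3) = 0.315322, coefficient = 4
x_4 = 1.5833, f(x_4) = -0.012537, coefficient = 2
x_5 = 1.9167, f(x_5) = -0.339016, coefficient = 4
x_6 = 2.2500, f(x_6) = -0.628174, coefficient = 1

I ≈ (0.333333/3) × 4.776355 = 0.530706
Exact value: 0.530669
Error: 0.000037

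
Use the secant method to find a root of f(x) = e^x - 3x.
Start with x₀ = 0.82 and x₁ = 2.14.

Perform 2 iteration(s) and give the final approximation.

f(x) = e^x - 3x
x₀ = 0.82, x₁ = 2.14

Secant formula: x_{n+1} = x_n - f(x_n)(x_n - x_{n-1})/(f(x_n) - f(x_{n-1}))

Iteration 1:
  f(0.820000) = -0.189500
  f(2.140000) = 2.079438
  x_2 = 2.140000 - 2.079438×(2.140000 - 0.820000)/(2.079438 - (-0.189500))
       = 0.930246
Iteration 2:
  f(2.140000) = 2.079438
  f(0.930246) = -0.255605
  x_3 = 0.930246 - (-0.255605)×(0.930246 - 2.140000)/(-0.255605 - 2.079438)
       = 1.062671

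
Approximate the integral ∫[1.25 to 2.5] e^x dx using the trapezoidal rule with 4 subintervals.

f(x) = e^x
a = 1.25, b = 2.5, n = 4
h = (b - a)/n = 0.312500

Trapezoidal rule: (h/2)[f(x₀) + 2f(x₁) + 2f(x₂) + ... + f(xₙ)]

x_0 = 1.2500, f(x_0) = 3.490343, coefficient = 1
x_1 = 1.5625, f(x_1) = 4.770733, coefficient = 2
x_2 = 1.8750, f(x_2) = 6.520819, coefficient = 2
x_3 = 2.1875, f(x_3) = 8.912903, coefficient = 2
x_4 = 2.5000, f(x_4) = 12.182494, coefficient = 1

I ≈ (0.312500/2) × 56.081747 = 8.762773
Exact value: 8.692151
Error: 0.070622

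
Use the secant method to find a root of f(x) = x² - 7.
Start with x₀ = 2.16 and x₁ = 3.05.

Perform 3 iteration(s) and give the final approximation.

f(x) = x² - 7
x₀ = 2.16, x₁ = 3.05

Secant formula: x_{n+1} = x_n - f(x_n)(x_n - x_{n-1})/(f(x_n) - f(x_{n-1}))

Iteration 1:
  f(2.160000) = -2.334400
  f(3.050000) = 2.302500
  x_2 = 3.050000 - 2.302500×(3.050000 - 2.160000)/(2.302500 - (-2.334400))
       = 2.608061
Iteration 2:
  f(3.050000) = 2.302500
  f(2.608061) = -0.198016
  x_3 = 2.608061 - (-0.198016)×(2.608061 - 3.050000)/(-0.198016 - 2.302500)
       = 2.643059
Iteration 3:
  f(2.608061) = -0.198016
  f(2.643059) = -0.014242
  x_4 = 2.643059 - (-0.014242)×(2.643059 - 2.608061)/(-0.014242 - (-0.198016))
       = 2.645771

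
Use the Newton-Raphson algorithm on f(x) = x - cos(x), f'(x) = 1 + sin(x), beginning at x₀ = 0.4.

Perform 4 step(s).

f(x) = x - cos(x)
f'(x) = 1 + sin(x)
x₀ = 0.4

Newton-Raphson formula: x_{n+1} = x_n - f(x_n)/f'(x_n)

Iteration 1:
  f(0.400000) = -0.521061
  f'(0.400000) = 1.389418
  x_1 = 0.400000 - (-0.521061)/1.389418 = 0.775021
Iteration 2:
  f(0.775021) = 0.060615
  f'(0.775021) = 1.699731
  x_2 = 0.775021 - 0.060615/1.699731 = 0.739360
Iteration 3:
  f(0.739360) = 0.000460
  f'(0.739360) = 1.673815
  x_3 = 0.739360 - 0.000460/1.673815 = 0.739085
Iteration 4:
  f(0.739085) = 0.000000
  f'(0.739085) = 1.673612
  x_4 = 0.739085 - 0.000000/1.673612 = 0.739085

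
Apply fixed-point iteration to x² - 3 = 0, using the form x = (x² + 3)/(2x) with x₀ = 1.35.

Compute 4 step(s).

Equation: x² - 3 = 0
Fixed-point form: x = (x² + 3)/(2x)
x₀ = 1.35

x_1 = g(1.350000) = 1.786111
x_2 = g(1.786111) = 1.732869
x_3 = g(1.732869) = 1.732051
x_4 = g(1.732051) = 1.732051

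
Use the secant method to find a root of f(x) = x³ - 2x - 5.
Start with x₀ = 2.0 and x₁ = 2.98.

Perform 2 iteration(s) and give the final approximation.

f(x) = x³ - 2x - 5
x₀ = 2.0, x₁ = 2.98

Secant formula: x_{n+1} = x_n - f(x_n)(x_n - x_{n-1})/(f(x_n) - f(x_{n-1}))

Iteration 1:
  f(2.000000) = -1.000000
  f(2.980000) = 15.503592
  x_2 = 2.980000 - 15.503592×(2.980000 - 2.000000)/(15.503592 - (-1.000000))
       = 2.059381
Iteration 2:
  f(2.980000) = 15.503592
  f(2.059381) = -0.384824
  x_3 = 2.059381 - (-0.384824)×(2.059381 - 2.980000)/(-0.384824 - 15.503592)
       = 2.081679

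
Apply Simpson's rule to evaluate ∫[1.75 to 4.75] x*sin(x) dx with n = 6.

f(x) = x*sin(x)
a = 1.75, b = 4.75, n = 6
h = (b - a)/n = 0.500000

Simpson's rule: (h/3)[f(x₀) + 4f(x₁) + 2f(x₂) + ... + f(xₙ)]

x_0 = 1.7500, f(x_0) = 1.721975, coefficient = 1
x_1 = 2.2500, f(x_1) = 1.750665, coefficient = 4
x_2 = 2.7500, f(x_2) = 1.049568, coefficient = 2
x_3 = 3.2500, f(x_3) = -0.351634, coefficient = 4
x_4 = 3.7500, f(x_4) = -2.143355, coefficient = 2
x_5 = 4.2500, f(x_5) = -3.803705, coefficient = 4
x_6 = 4.7500, f(x_6) = -4.746641, coefficient = 1

I ≈ (0.500000/3) × -14.830937 = -2.471823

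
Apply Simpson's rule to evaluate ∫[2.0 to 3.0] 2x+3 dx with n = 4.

f(x) = 2x+3
a = 2.0, b = 3.0, n = 4
h = (b - a)/n = 0.250000

Simpson's rule: (h/3)[f(x₀) + 4f(x₁) + 2f(x₂) + ... + f(xₙ)]

x_0 = 2.0000, f(x_0) = 7.000000, coefficient = 1
x_1 = 2.2500, f(x_1) = 7.500000, coefficient = 4
x_2 = 2.5000, f(x_2) = 8.000000, coefficient = 2
x_3 = 2.7500, f(x_3) = 8.500000, coefficient = 4
x_4 = 3.0000, f(x_4) = 9.000000, coefficient = 1

I ≈ (0.250000/3) × 96.000000 = 8.000000
Exact value: 8.000000
Error: 0.000000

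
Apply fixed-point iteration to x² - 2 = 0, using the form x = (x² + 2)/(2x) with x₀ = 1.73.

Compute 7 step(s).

Equation: x² - 2 = 0
Fixed-point form: x = (x² + 2)/(2x)
x₀ = 1.73

x_1 = g(1.730000) = 1.443035
x_2 = g(1.443035) = 1.414501
x_3 = g(1.414501) = 1.414214
x_4 = g(1.414214) = 1.414214
x_5 = g(1.414214) = 1.414214
x_6 = g(1.414214) = 1.414214
x_7 = g(1.414214) = 1.414214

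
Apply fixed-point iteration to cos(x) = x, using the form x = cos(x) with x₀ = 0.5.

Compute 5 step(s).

Equation: cos(x) = x
Fixed-point form: x = cos(x)
x₀ = 0.5

x_1 = g(0.500000) = 0.877583
x_2 = g(0.877583) = 0.639012
x_3 = g(0.639012) = 0.802685
x_4 = g(0.802685) = 0.694778
x_5 = g(0.694778) = 0.768196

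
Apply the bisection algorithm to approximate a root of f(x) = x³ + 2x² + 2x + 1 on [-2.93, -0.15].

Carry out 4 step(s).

f(x) = x³ + 2x² + 2x + 1
Initial interval: [-2.93, -0.15]

Iteration 1:
  c_1 = (-2.930000 + (-0.150000))/2 = -1.540000
  f(c_1) = f(-1.540000) = -0.989064
  f(a) × f(c) ≥ 0, new interval: [-1.540000, -0.150000]
Iteration 2:
  c_2 = (-1.540000 + (-0.150000))/2 = -0.845000
  f(c_2) = f(-0.845000) = 0.134699
  f(a) × f(c) < 0, new interval: [-1.540000, -0.845000]
Iteration 3:
  c_3 = (-1.540000 + (-0.845000))/2 = -1.192500
  f(c_3) = f(-1.192500) = -0.236690
  f(a) × f(c) ≥ 0, new interval: [-1.192500, -0.845000]
Iteration 4:
  c_4 = (-1.192500 + (-0.845000))/2 = -1.018750
  f(c_4) = f(-1.018750) = -0.019108
  f(a) × f(c) ≥ 0, new interval: [-1.018750, -0.845000]

After 4 iteration(s), the approximation is c_4 = -1.018750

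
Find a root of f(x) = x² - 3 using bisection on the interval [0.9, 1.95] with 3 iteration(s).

f(x) = x² - 3
Initial interval: [0.9, 1.95]

Iteration 1:
  c_1 = (0.900000 + 1.950000)/2 = 1.425000
  f(c_1) = f(1.425000) = -0.969375
  f(a) × f(c) ≥ 0, new interval: [1.425000, 1.950000]
Iteration 2:
  c_2 = (1.425000 + 1.950000)/2 = 1.687500
  f(c_2) = f(1.687500) = -0.152344
  f(a) × f(c) ≥ 0, new interval: [1.687500, 1.950000]
Iteration 3:
  c_3 = (1.687500 + 1.950000)/2 = 1.818750
  f(c_3) = f(1.818750) = 0.307852
  f(a) × f(c) < 0, new interval: [1.687500, 1.818750]

After 3 iteration(s), the approximation is c_3 = 1.818750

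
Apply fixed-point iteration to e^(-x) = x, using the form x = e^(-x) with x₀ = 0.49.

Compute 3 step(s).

Equation: e^(-x) = x
Fixed-point form: x = e^(-x)
x₀ = 0.49

x_1 = g(0.490000) = 0.612626
x_2 = g(0.612626) = 0.541926
x_3 = g(0.541926) = 0.581627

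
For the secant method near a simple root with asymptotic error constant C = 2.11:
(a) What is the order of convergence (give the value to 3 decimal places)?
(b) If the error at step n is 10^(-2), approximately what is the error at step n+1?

(a) Secant method has superlinear convergence with order φ = (1+√5)/2 ≈ 1.618.
    This means |e_{n+1}| ≈ C|e_n|^1.618.

(b) With |e_n| = 10^(-2) and C = 2.11:
    |e_{n+1}| ≈ 2.11 × (10^(-2))^1.618 = 2.11 × 10^(-3.24)

(a) ≈ 1.618 (golden ratio); (b) |e_{n+1}| ≈ 1.225e-03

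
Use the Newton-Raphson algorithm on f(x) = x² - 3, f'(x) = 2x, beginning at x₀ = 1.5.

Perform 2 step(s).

f(x) = x² - 3
f'(x) = 2x
x₀ = 1.5

Newton-Raphson formula: x_{n+1} = x_n - f(x_n)/f'(x_n)

Iteration 1:
  f(1.500000) = -0.750000
  f'(1.500000) = 3.000000
  x_1 = 1.500000 - (-0.750000)/3.000000 = 1.750000
Iteration 2:
  f(1.750000) = 0.062500
  f'(1.750000) = 3.500000
  x_2 = 1.750000 - 0.062500/3.500000 = 1.732143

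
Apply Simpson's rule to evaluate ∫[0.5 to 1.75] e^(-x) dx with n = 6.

f(x) = e^(-x)
a = 0.5, b = 1.75, n = 6
h = (b - a)/n = 0.208333

Simpson's rule: (h/3)[f(x₀) + 4f(x₁) + 2f(x₂) + ... + f(xₙ)]

x_0 = 0.5000, f(x_0) = 0.606531, coefficient = 1
x_1 = 0.7083, f(x_1) = 0.492464, coefficient = 4
x_2 = 0.9167, f(x_2) = 0.399850, coefficient = 2
x_3 = 1.1250, f(x_3) = 0.324652, coefficient = 4
x_4 = 1.3333, f(x_4) = 0.263597, coefficient = 2
x_5 = 1.5417, f(x_5) = 0.214024, coefficient = 4
x_6 = 1.7500, f(x_6) = 0.173774, coefficient = 1

I ≈ (0.208333/3) × 6.231762 = 0.432761
Exact value: 0.432757
Error: 0.000005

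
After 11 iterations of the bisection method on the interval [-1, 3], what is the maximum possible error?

Bisection error bound: |error| ≤ (b-a)/2^n
|error| ≤ (3 - (-1))/2^11 = 4/2^11
|error| ≤ 0.0019531250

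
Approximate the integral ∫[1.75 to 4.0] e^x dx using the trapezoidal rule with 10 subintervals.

f(x) = e^x
a = 1.75, b = 4.0, n = 10
h = (b - a)/n = 0.225000

Trapezoidal rule: (h/2)[f(x₀) + 2f(x₁) + 2f(x₂) + ... + f(xₙ)]

x_0 = 1.7500, f(x_0) = 5.754603, coefficient = 1
x_1 = 1.9750, f(x_1) = 7.206620, coefficient = 2
x_2 = 2.2000, f(x_2) = 9.025013, coefficient = 2
x_3 = 2.4250, f(x_3) = 11.302229, coefficient = 2
x_4 = 2.6500, f(x_4) = 14.154039, coefficient = 2
x_5 = 2.8750, f(x_5) = 17.725424, coefficient = 2
x_6 = 3.1000, f(x_6) = 22.197951, coefficient = 2
x_7 = 3.3250, f(x_7) = 27.798999, coefficient = 2
x_8 = 3.5500, f(x_8) = 34.813317, coefficient = 2
x_9 = 3.7750, f(x_9) = 43.597508, coefficient = 2
x_10 = 4.0000, f(x_10) = 54.598150, coefficient = 1

I ≈ (0.225000/2) × 435.994955 = 49.049432
Exact value: 48.843547
Error: 0.205885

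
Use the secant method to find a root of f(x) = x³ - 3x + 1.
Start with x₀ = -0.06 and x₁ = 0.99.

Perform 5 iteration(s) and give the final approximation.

f(x) = x³ - 3x + 1
x₀ = -0.06, x₁ = 0.99

Secant formula: x_{n+1} = x_n - f(x_n)(x_n - x_{n-1})/(f(x_n) - f(x_{n-1}))

Iteration 1:
  f(-0.060000) = 1.179784
  f(0.990000) = -0.999701
  x_2 = 0.990000 - (-0.999701)×(0.990000 - (-0.060000))/(-0.999701 - 1.179784)
       = 0.508379
Iteration 2:
  f(0.990000) = -0.999701
  f(0.508379) = -0.393747
  x_3 = 0.508379 - (-0.393747)×(0.508379 - 0.990000)/(-0.393747 - (-0.999701))
       = 0.195424
Iteration 3:
  f(0.508379) = -0.393747
  f(0.195424) = 0.421193
  x_4 = 0.195424 - 0.421193×(0.195424 - 0.508379)/(0.421193 - (-0.393747))
       = 0.357171
Iteration 4:
  f(0.195424) = 0.421193
  f(0.357171) = -0.025949
  x_5 = 0.357171 - (-0.025949)×(0.357171 - 0.195424)/(-0.025949 - 0.421193)
       = 0.347785
Iteration 5:
  f(0.357171) = -0.025949
  f(0.347785) = -0.001288
  x_6 = 0.347785 - (-0.001288)×(0.347785 - 0.357171)/(-0.001288 - (-0.025949))
       = 0.347294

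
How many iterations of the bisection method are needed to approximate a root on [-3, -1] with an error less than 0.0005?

We need (b-a)/2^n ≤ 0.0005
(-1 - (-3))/2^n ≤ 0.0005
2/2^n ≤ 0.0005
2^n ≥ 4000
n ≥ log₂(4000) = 11.97
n ≥ 12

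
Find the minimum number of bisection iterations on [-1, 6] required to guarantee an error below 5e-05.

We need (b-a)/2^n ≤ 5e-05
(6 - (-1))/2^n ≤ 5e-05
7/2^n ≤ 5e-05
2^n ≥ 140000
n ≥ log₂(140000) = 17.10
n ≥ 18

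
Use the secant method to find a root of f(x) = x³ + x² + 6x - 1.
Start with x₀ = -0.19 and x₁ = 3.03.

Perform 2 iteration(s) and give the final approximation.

f(x) = x³ + x² + 6x - 1
x₀ = -0.19, x₁ = 3.03

Secant formula: x_{n+1} = x_n - f(x_n)(x_n - x_{n-1})/(f(x_n) - f(x_{n-1}))

Iteration 1:
  f(-0.190000) = -2.110759
  f(3.030000) = 54.179027
  x_2 = 3.030000 - 54.179027×(3.030000 - (-0.190000))/(54.179027 - (-2.110759))
       = -0.069256
Iteration 2:
  f(3.030000) = 54.179027
  f(-0.069256) = -1.411073
  x_3 = -0.069256 - (-1.411073)×(-0.069256 - 3.030000)/(-1.411073 - 54.179027)
       = 0.009414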